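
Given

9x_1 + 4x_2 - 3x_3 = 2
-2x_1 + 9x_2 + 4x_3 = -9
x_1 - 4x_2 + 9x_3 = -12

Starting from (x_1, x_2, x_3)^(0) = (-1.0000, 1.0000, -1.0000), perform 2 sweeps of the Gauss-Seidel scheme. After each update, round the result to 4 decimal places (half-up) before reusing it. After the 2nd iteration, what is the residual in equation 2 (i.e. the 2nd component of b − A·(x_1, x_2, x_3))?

Iteration 1:
  x_1 = (2 - (4)·1.0000 - (-3)·-1.0000) / (9) = -0.5556
  x_2 = (-9 - (-2)·-0.5556 - (4)·-1.0000) / (9) = -0.6790
  x_3 = (-12 - (1)·-0.5556 - (-4)·-0.6790) / (9) = -1.5734
Iteration 2:
  x_1 = (2 - (4)·-0.6790 - (-3)·-1.5734) / (9) = -0.0005
  x_2 = (-9 - (-2)·-0.0005 - (4)·-1.5734) / (9) = -0.3008
  x_3 = (-12 - (1)·-0.0005 - (-4)·-0.3008) / (9) = -1.4670
Residual b − A·x = (-1.1933, -0.4258, 0.0003)

-0.4258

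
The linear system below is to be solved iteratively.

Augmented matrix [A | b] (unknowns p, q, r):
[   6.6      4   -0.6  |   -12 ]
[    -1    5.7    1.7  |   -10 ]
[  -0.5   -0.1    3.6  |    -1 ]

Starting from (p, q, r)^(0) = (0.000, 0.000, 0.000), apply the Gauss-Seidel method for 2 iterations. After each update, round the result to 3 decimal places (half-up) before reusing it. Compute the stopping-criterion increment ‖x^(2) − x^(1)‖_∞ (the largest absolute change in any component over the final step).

Iteration 1:
  p = (-12 - (4)·0.000 - (-0.6)·0.000) / (6.6) = -1.818
  q = (-10 - (-1)·-1.818 - (1.7)·0.000) / (5.7) = -2.073
  r = (-1 - (-0.5)·-1.818 - (-0.1)·-2.073) / (3.6) = -0.588
Iteration 2:
  p = (-12 - (4)·-2.073 - (-0.6)·-0.588) / (6.6) = -0.615
  q = (-10 - (-1)·-0.615 - (1.7)·-0.588) / (5.7) = -1.687
  r = (-1 - (-0.5)·-0.615 - (-0.1)·-1.687) / (3.6) = -0.410
Change: (1.203, 0.386, 0.178) → max |·| = 1.203

1.203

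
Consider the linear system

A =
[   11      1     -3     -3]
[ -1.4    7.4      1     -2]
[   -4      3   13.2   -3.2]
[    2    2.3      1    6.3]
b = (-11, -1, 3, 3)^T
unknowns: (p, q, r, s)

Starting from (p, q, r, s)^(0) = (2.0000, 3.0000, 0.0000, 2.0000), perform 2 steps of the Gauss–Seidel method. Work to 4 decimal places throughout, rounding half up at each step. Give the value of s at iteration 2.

Iteration 1:
  p = (-11 - (1)·3.0000 - (-3)·0.0000 - (-3)·2.0000) / (11) = -0.7273
  q = (-1 - (-1.4)·-0.7273 - (1)·0.0000 - (-2)·2.0000) / (7.4) = 0.2678
  r = (3 - (-4)·-0.7273 - (3)·0.2678 - (-3.2)·2.0000) / (13.2) = 0.4309
  s = (3 - (2)·-0.7273 - (2.3)·0.2678 - (1)·0.4309) / (6.3) = 0.5409
Iteration 2:
  p = (-11 - (1)·0.2678 - (-3)·0.4309 - (-3)·0.5409) / (11) = -0.7593
  q = (-1 - (-1.4)·-0.7593 - (1)·0.4309 - (-2)·0.5409) / (7.4) = -0.1908
  r = (3 - (-4)·-0.7593 - (3)·-0.1908 - (-3.2)·0.5409) / (13.2) = 0.1717
  s = (3 - (2)·-0.7593 - (2.3)·-0.1908 - (1)·0.1717) / (6.3) = 0.7596

0.7596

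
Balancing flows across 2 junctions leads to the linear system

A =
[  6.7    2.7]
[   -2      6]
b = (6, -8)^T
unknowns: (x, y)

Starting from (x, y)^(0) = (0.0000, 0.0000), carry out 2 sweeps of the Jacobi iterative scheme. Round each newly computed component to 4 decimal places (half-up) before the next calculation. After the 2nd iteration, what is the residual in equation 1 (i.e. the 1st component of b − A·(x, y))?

Iteration 1:
  x = (6 - (2.7)·0.0000) / (6.7) = 0.8955
  y = (-8 - (-2)·0.0000) / (6) = -1.3333
Iteration 2:
  x = (6 - (2.7)·-1.3333) / (6.7) = 1.4328
  y = (-8 - (-2)·0.8955) / (6) = -1.0348
Residual b − A·x = (-0.8058, 1.0744)

-0.8058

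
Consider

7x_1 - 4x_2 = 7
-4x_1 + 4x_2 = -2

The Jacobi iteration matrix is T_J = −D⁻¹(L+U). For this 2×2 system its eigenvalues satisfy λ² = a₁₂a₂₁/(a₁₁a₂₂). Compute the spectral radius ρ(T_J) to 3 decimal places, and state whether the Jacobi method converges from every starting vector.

a₁₂a₂₁/(a₁₁a₂₂) = (-4)·(-4) / ((7)·(4)) = 0.571429
ρ = √|0.571429| = √0.571429 = 0.756
ρ < 1, so Jacobi converges

0.756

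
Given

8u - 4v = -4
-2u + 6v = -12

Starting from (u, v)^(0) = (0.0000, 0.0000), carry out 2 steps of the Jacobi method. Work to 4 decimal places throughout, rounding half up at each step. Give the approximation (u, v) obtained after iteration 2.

Iteration 1:
  u = (-4 - (-4)·0.0000) / (8) = -0.5000
  v = (-12 - (-2)·0.0000) / (6) = -2.0000
Iteration 2:
  u = (-4 - (-4)·-2.0000) / (8) = -1.5000
  v = (-12 - (-2)·-0.5000) / (6) = -2.1667

(-1.5000, -2.1667)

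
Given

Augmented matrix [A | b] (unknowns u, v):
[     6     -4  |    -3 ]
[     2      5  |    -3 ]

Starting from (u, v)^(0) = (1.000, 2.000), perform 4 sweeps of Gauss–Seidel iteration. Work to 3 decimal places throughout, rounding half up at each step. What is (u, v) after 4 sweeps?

(-0.740, -0.304)

Iteration 1:
  u = (-3 - (-4)·2.000) / (6) = 0.833
  v = (-3 - (2)·0.833) / (5) = -0.933
Iteration 2:
  u = (-3 - (-4)·-0.933) / (6) = -1.122
  v = (-3 - (2)·-1.122) / (5) = -0.151
Iteration 3:
  u = (-3 - (-4)·-0.151) / (6) = -0.601
  v = (-3 - (2)·-0.601) / (5) = -0.360
Iteration 4:
  u = (-3 - (-4)·-0.360) / (6) = -0.740
  v = (-3 - (2)·-0.740) / (5) = -0.304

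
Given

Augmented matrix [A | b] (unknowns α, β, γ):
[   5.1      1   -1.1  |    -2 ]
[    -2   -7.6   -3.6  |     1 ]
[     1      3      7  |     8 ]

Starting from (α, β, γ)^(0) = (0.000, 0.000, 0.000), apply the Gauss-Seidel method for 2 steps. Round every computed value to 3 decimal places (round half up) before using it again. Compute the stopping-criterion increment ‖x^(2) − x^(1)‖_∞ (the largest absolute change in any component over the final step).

0.644

Iteration 1:
  α = (-2 - (1)·0.000 - (-1.1)·0.000) / (5.1) = -0.392
  β = (1 - (-2)·-0.392 - (-3.6)·0.000) / (-7.6) = -0.028
  γ = (8 - (1)·-0.392 - (3)·-0.028) / (7) = 1.211
Iteration 2:
  α = (-2 - (1)·-0.028 - (-1.1)·1.211) / (5.1) = -0.125
  β = (1 - (-2)·-0.125 - (-3.6)·1.211) / (-7.6) = -0.672
  γ = (8 - (1)·-0.125 - (3)·-0.672) / (7) = 1.449
Change: (0.267, -0.644, 0.238) → max |·| = 0.644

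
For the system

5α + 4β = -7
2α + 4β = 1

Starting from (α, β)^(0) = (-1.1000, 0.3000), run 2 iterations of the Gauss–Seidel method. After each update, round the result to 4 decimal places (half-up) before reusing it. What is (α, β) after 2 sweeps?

Iteration 1:
  α = (-7 - (4)·0.3000) / (5) = -1.6400
  β = (1 - (2)·-1.6400) / (4) = 1.0700
Iteration 2:
  α = (-7 - (4)·1.0700) / (5) = -2.2560
  β = (1 - (2)·-2.2560) / (4) = 1.3780

(-2.2560, 1.3780)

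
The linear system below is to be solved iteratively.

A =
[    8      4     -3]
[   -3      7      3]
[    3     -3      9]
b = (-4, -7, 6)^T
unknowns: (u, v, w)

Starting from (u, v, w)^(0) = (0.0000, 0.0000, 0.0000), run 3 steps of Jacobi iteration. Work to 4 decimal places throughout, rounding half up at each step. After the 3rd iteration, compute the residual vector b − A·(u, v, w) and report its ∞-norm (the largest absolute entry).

2.8217

Iteration 1:
  u = (-4 - (4)·0.0000 - (-3)·0.0000) / (8) = -0.5000
  v = (-7 - (-3)·0.0000 - (3)·0.0000) / (7) = -1.0000
  w = (6 - (3)·0.0000 - (-3)·0.0000) / (9) = 0.6667
Iteration 2:
  u = (-4 - (4)·-1.0000 - (-3)·0.6667) / (8) = 0.2500
  v = (-7 - (-3)·-0.5000 - (3)·0.6667) / (7) = -1.5000
  w = (6 - (3)·-0.5000 - (-3)·-1.0000) / (9) = 0.5000
Iteration 3:
  u = (-4 - (4)·-1.5000 - (-3)·0.5000) / (8) = 0.4375
  v = (-7 - (-3)·0.2500 - (3)·0.5000) / (7) = -1.1071
  w = (6 - (3)·0.2500 - (-3)·-1.5000) / (9) = 0.0833
Residual b − A·x = (-2.8217, 1.8123, 0.6165); ∞-norm = 2.8217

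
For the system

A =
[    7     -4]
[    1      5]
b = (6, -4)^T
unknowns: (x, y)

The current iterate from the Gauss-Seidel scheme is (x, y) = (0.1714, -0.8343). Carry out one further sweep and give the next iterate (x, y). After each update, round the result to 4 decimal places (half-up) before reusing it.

One sweep:
  x = (6 - (-4)·-0.8343) / (7) = 0.3804
  y = (-4 - (1)·0.3804) / (5) = -0.8761

(0.3804, -0.8761)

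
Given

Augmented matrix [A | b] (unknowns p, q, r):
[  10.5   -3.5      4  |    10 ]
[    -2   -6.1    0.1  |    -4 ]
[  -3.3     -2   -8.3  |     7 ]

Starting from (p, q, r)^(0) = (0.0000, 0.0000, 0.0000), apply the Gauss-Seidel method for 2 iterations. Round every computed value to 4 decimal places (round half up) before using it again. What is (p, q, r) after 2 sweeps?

Iteration 1:
  p = (10 - (-3.5)·0.0000 - (4)·0.0000) / (10.5) = 0.9524
  q = (-4 - (-2)·0.9524 - (0.1)·0.0000) / (-6.1) = 0.3435
  r = (7 - (-3.3)·0.9524 - (-2)·0.3435) / (-8.3) = -1.3048
Iteration 2:
  p = (10 - (-3.5)·0.3435 - (4)·-1.3048) / (10.5) = 1.5639
  q = (-4 - (-2)·1.5639 - (0.1)·-1.3048) / (-6.1) = 0.1216
  r = (7 - (-3.3)·1.5639 - (-2)·0.1216) / (-8.3) = -1.4945

(1.5639, 0.1216, -1.4945)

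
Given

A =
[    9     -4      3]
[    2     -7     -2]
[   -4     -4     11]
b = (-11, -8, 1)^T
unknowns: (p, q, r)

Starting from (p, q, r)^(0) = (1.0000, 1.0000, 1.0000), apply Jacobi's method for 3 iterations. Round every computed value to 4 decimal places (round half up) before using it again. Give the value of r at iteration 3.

-0.0529

Iteration 1:
  p = (-11 - (-4)·1.0000 - (3)·1.0000) / (9) = -1.1111
  q = (-8 - (2)·1.0000 - (-2)·1.0000) / (-7) = 1.1429
  r = (1 - (-4)·1.0000 - (-4)·1.0000) / (11) = 0.8182
Iteration 2:
  p = (-11 - (-4)·1.1429 - (3)·0.8182) / (9) = -0.9870
  q = (-8 - (2)·-1.1111 - (-2)·0.8182) / (-7) = 0.5916
  r = (1 - (-4)·-1.1111 - (-4)·1.1429) / (11) = 0.1025
Iteration 3:
  p = (-11 - (-4)·0.5916 - (3)·0.1025) / (9) = -0.9935
  q = (-8 - (2)·-0.9870 - (-2)·0.1025) / (-7) = 0.8316
  r = (1 - (-4)·-0.9870 - (-4)·0.5916) / (11) = -0.0529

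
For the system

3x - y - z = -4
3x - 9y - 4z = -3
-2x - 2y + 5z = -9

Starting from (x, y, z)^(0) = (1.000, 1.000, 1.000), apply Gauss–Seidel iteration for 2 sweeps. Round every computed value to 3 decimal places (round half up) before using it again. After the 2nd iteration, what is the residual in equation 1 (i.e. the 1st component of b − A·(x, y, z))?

0.682

Iteration 1:
  x = (-4 - (-1)·1.000 - (-1)·1.000) / (3) = -0.667
  y = (-3 - (3)·-0.667 - (-4)·1.000) / (-9) = -0.333
  z = (-9 - (-2)·-0.667 - (-2)·-0.333) / (5) = -2.200
Iteration 2:
  x = (-4 - (-1)·-0.333 - (-1)·-2.200) / (3) = -2.178
  y = (-3 - (3)·-2.178 - (-4)·-2.200) / (-9) = 0.585
  z = (-9 - (-2)·-2.178 - (-2)·0.585) / (5) = -2.437
Residual b − A·x = (0.682, -0.949, -0.001)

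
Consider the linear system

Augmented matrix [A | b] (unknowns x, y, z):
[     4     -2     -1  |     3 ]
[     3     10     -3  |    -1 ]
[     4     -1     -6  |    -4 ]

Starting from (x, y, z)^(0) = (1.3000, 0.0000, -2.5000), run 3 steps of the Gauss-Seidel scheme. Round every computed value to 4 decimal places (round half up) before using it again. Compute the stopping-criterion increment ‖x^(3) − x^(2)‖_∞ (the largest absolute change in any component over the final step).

Iteration 1:
  x = (3 - (-2)·0.0000 - (-1)·-2.5000) / (4) = 0.1250
  y = (-1 - (3)·0.1250 - (-3)·-2.5000) / (10) = -0.8875
  z = (-4 - (4)·0.1250 - (-1)·-0.8875) / (-6) = 0.8979
Iteration 2:
  x = (3 - (-2)·-0.8875 - (-1)·0.8979) / (4) = 0.5307
  y = (-1 - (3)·0.5307 - (-3)·0.8979) / (10) = 0.0102
  z = (-4 - (4)·0.5307 - (-1)·0.0102) / (-6) = 1.0188
Iteration 3:
  x = (3 - (-2)·0.0102 - (-1)·1.0188) / (4) = 1.0098
  y = (-1 - (3)·1.0098 - (-3)·1.0188) / (10) = -0.0973
  z = (-4 - (4)·1.0098 - (-1)·-0.0973) / (-6) = 1.3561
Change: (0.4791, -0.1075, 0.3373) → max |·| = 0.4791

0.4791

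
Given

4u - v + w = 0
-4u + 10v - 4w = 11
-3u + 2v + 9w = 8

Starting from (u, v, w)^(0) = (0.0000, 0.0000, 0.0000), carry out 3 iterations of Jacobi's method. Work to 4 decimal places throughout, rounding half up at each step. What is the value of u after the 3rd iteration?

Iteration 1:
  u = (0 - (-1)·0.0000 - (1)·0.0000) / (4) = 0.0000
  v = (11 - (-4)·0.0000 - (-4)·0.0000) / (10) = 1.1000
  w = (8 - (-3)·0.0000 - (2)·0.0000) / (9) = 0.8889
Iteration 2:
  u = (0 - (-1)·1.1000 - (1)·0.8889) / (4) = 0.0528
  v = (11 - (-4)·0.0000 - (-4)·0.8889) / (10) = 1.4556
  w = (8 - (-3)·0.0000 - (2)·1.1000) / (9) = 0.6444
Iteration 3:
  u = (0 - (-1)·1.4556 - (1)·0.6444) / (4) = 0.2028
  v = (11 - (-4)·0.0528 - (-4)·0.6444) / (10) = 1.3789
  w = (8 - (-3)·0.0528 - (2)·1.4556) / (9) = 0.5830

0.2028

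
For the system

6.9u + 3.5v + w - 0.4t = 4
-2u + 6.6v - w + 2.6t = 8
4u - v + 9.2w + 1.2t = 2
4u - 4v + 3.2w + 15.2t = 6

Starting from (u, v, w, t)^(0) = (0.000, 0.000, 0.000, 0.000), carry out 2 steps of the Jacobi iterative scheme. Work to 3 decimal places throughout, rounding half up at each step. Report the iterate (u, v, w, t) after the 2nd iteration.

Iteration 1:
  u = (4 - (3.5)·0.000 - (1)·0.000 - (-0.4)·0.000) / (6.9) = 0.580
  v = (8 - (-2)·0.000 - (-1)·0.000 - (2.6)·0.000) / (6.6) = 1.212
  w = (2 - (4)·0.000 - (-1)·0.000 - (1.2)·0.000) / (9.2) = 0.217
  t = (6 - (4)·0.000 - (-4)·0.000 - (3.2)·0.000) / (15.2) = 0.395
Iteration 2:
  u = (4 - (3.5)·1.212 - (1)·0.217 - (-0.4)·0.395) / (6.9) = -0.044
  v = (8 - (-2)·0.580 - (-1)·0.217 - (2.6)·0.395) / (6.6) = 1.265
  w = (2 - (4)·0.580 - (-1)·1.212 - (1.2)·0.395) / (9.2) = 0.045
  t = (6 - (4)·0.580 - (-4)·1.212 - (3.2)·0.217) / (15.2) = 0.515

(-0.044, 1.265, 0.045, 0.515)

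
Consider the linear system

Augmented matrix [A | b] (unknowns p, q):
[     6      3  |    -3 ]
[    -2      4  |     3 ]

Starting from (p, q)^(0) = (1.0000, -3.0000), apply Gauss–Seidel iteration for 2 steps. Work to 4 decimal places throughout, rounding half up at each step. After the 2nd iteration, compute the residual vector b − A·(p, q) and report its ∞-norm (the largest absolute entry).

3.1875

Iteration 1:
  p = (-3 - (3)·-3.0000) / (6) = 1.0000
  q = (3 - (-2)·1.0000) / (4) = 1.2500
Iteration 2:
  p = (-3 - (3)·1.2500) / (6) = -1.1250
  q = (3 - (-2)·-1.1250) / (4) = 0.1875
Residual b − A·x = (3.1875, 0.0000); ∞-norm = 3.1875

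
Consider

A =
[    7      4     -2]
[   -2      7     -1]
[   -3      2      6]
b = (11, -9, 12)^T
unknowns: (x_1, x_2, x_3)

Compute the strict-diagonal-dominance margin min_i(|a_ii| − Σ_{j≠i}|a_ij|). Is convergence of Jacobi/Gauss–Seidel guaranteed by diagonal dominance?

1

row 1: |7| − (4+2) = 1
row 2: |7| − (2+1) = 4
row 3: |6| − (3+2) = 1
minimum over rows = 1 → strictly diagonally dominant (convergence guaranteed)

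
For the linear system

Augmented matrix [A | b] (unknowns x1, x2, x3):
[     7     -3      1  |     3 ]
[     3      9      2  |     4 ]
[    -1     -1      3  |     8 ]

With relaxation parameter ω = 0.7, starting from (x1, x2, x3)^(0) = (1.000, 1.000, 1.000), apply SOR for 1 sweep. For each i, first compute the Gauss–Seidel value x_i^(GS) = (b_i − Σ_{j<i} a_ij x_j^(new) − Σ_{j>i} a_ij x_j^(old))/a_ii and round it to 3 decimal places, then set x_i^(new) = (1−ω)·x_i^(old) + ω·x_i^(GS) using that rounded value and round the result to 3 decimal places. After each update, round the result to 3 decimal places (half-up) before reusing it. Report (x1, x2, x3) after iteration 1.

Iteration 1:
  x1: GS value = (3 - (-3)·1.000 - (1)·1.000) / (7) = 0.714;  x1 ← (1−ω)·1.000 + ω·0.714 = 0.800
  x2: GS value = (4 - (3)·0.800 - (2)·1.000) / (9) = -0.044;  x2 ← (1−ω)·1.000 + ω·-0.044 = 0.269
  x3: GS value = (8 - (-1)·0.800 - (-1)·0.269) / (3) = 3.023;  x3 ← (1−ω)·1.000 + ω·3.023 = 2.416

(0.800, 0.269, 2.416)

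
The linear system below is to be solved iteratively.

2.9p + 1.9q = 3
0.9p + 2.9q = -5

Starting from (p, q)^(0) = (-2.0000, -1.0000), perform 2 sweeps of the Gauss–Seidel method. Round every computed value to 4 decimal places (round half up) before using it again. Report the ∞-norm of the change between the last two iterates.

0.8179

Iteration 1:
  p = (3 - (1.9)·-1.0000) / (2.9) = 1.6897
  q = (-5 - (0.9)·1.6897) / (2.9) = -2.2485
Iteration 2:
  p = (3 - (1.9)·-2.2485) / (2.9) = 2.5076
  q = (-5 - (0.9)·2.5076) / (2.9) = -2.5024
Change: (0.8179, -0.2539) → max |·| = 0.8179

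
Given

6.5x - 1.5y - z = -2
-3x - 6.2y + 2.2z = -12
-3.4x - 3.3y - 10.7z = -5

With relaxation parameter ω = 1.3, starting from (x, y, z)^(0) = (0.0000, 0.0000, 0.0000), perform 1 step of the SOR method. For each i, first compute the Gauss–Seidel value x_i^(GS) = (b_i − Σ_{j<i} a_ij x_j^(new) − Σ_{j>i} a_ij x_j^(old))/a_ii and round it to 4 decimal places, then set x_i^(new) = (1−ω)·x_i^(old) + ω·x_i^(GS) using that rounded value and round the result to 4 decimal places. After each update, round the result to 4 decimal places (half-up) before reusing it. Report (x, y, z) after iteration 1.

(-0.4000, 2.7677, -0.3370)

Iteration 1:
  x: GS value = (-2 - (-1.5)·0.0000 - (-1)·0.0000) / (6.5) = -0.3077;  x ← (1−ω)·0.0000 + ω·-0.3077 = -0.4000
  y: GS value = (-12 - (-3)·-0.4000 - (2.2)·0.0000) / (-6.2) = 2.1290;  y ← (1−ω)·0.0000 + ω·2.1290 = 2.7677
  z: GS value = (-5 - (-3.4)·-0.4000 - (-3.3)·2.7677) / (-10.7) = -0.2592;  z ← (1−ω)·0.0000 + ω·-0.2592 = -0.3370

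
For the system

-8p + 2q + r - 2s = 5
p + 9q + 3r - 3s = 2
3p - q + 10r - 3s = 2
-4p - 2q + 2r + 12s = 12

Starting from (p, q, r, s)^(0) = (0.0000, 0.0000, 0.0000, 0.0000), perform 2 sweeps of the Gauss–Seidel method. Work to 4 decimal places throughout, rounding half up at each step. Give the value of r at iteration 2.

0.6808

Iteration 1:
  p = (5 - (2)·0.0000 - (1)·0.0000 - (-2)·0.0000) / (-8) = -0.6250
  q = (2 - (1)·-0.6250 - (3)·0.0000 - (-3)·0.0000) / (9) = 0.2917
  r = (2 - (3)·-0.6250 - (-1)·0.2917 - (-3)·0.0000) / (10) = 0.4167
  s = (12 - (-4)·-0.6250 - (-2)·0.2917 - (2)·0.4167) / (12) = 0.7708
Iteration 2:
  p = (5 - (2)·0.2917 - (1)·0.4167 - (-2)·0.7708) / (-8) = -0.6927
  q = (2 - (1)·-0.6927 - (3)·0.4167 - (-3)·0.7708) / (9) = 0.4172
  r = (2 - (3)·-0.6927 - (-1)·0.4172 - (-3)·0.7708) / (10) = 0.6808
  s = (12 - (-4)·-0.6927 - (-2)·0.4172 - (2)·0.6808) / (12) = 0.7252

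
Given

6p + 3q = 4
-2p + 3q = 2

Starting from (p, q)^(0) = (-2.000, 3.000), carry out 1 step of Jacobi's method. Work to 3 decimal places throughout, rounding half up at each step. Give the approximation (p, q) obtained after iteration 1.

(-0.833, -0.667)

Iteration 1:
  p = (4 - (3)·3.000) / (6) = -0.833
  q = (2 - (-2)·-2.000) / (3) = -0.667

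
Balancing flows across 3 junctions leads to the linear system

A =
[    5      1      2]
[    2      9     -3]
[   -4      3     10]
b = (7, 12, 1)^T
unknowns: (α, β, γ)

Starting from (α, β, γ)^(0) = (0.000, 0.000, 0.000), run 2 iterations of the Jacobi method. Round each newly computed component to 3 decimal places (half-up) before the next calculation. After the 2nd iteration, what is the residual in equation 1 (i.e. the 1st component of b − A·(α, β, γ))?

Iteration 1:
  α = (7 - (1)·0.000 - (2)·0.000) / (5) = 1.400
  β = (12 - (2)·0.000 - (-3)·0.000) / (9) = 1.333
  γ = (1 - (-4)·0.000 - (3)·0.000) / (10) = 0.100
Iteration 2:
  α = (7 - (1)·1.333 - (2)·0.100) / (5) = 1.093
  β = (12 - (2)·1.400 - (-3)·0.100) / (9) = 1.056
  γ = (1 - (-4)·1.400 - (3)·1.333) / (10) = 0.260
Residual b − A·x = (-0.041, 1.090, -0.396)

-0.041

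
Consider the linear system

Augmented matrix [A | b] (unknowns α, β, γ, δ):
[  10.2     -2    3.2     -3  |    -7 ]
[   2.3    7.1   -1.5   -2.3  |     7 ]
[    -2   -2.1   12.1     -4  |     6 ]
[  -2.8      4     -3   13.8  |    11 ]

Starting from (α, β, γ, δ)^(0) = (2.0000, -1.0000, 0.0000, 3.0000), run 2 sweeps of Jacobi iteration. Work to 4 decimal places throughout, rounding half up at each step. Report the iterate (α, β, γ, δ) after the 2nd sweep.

(-0.5063, 1.8169, 1.2167, 0.7749)

Iteration 1:
  α = (-7 - (-2)·-1.0000 - (3.2)·0.0000 - (-3)·3.0000) / (10.2) = 0.0000
  β = (7 - (2.3)·2.0000 - (-1.5)·0.0000 - (-2.3)·3.0000) / (7.1) = 1.3099
  γ = (6 - (-2)·2.0000 - (-2.1)·-1.0000 - (-4)·3.0000) / (12.1) = 1.6446
  δ = (11 - (-2.8)·2.0000 - (4)·-1.0000 - (-3)·0.0000) / (13.8) = 1.4928
Iteration 2:
  α = (-7 - (-2)·1.3099 - (3.2)·1.6446 - (-3)·1.4928) / (10.2) = -0.5063
  β = (7 - (2.3)·0.0000 - (-1.5)·1.6446 - (-2.3)·1.4928) / (7.1) = 1.8169
  γ = (6 - (-2)·0.0000 - (-2.1)·1.3099 - (-4)·1.4928) / (12.1) = 1.2167
  δ = (11 - (-2.8)·0.0000 - (4)·1.3099 - (-3)·1.6446) / (13.8) = 0.7749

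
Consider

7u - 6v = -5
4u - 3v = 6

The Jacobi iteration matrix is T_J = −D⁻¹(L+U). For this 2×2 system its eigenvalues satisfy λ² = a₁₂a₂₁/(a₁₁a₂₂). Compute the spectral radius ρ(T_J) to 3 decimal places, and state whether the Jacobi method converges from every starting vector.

1.069

a₁₂a₂₁/(a₁₁a₂₂) = (-6)·(4) / ((7)·(-3)) = 1.142857
ρ = √|1.142857| = √1.142857 = 1.069
ρ > 1, so Jacobi diverges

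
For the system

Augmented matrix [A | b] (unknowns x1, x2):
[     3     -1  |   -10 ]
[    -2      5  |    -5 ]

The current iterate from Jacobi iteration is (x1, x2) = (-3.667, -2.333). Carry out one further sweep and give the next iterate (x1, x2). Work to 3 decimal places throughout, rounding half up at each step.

(-4.111, -2.467)

One sweep:
  x1 = (-10 - (-1)·-2.333) / (3) = -4.111
  x2 = (-5 - (-2)·-3.667) / (5) = -2.467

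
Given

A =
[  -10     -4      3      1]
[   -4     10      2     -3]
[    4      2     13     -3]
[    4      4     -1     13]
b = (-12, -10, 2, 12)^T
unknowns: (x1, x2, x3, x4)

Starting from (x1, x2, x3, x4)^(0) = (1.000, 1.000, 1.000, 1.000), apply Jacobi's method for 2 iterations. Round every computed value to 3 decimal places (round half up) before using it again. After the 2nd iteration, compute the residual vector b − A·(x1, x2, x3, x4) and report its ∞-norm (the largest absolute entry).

Iteration 1:
  x1 = (-12 - (-4)·1.000 - (3)·1.000 - (1)·1.000) / (-10) = 1.200
  x2 = (-10 - (-4)·1.000 - (2)·1.000 - (-3)·1.000) / (10) = -0.500
  x3 = (2 - (4)·1.000 - (2)·1.000 - (-3)·1.000) / (13) = -0.077
  x4 = (12 - (4)·1.000 - (4)·1.000 - (-1)·1.000) / (13) = 0.385
Iteration 2:
  x1 = (-12 - (-4)·-0.500 - (3)·-0.077 - (1)·0.385) / (-10) = 1.415
  x2 = (-10 - (-4)·1.200 - (2)·-0.077 - (-3)·0.385) / (10) = -0.389
  x3 = (2 - (4)·1.200 - (2)·-0.500 - (-3)·0.385) / (13) = -0.050
  x4 = (12 - (4)·1.200 - (4)·-0.500 - (-1)·-0.077) / (13) = 0.702
Residual b − A·x = (0.042, 1.756, -0.126, -1.280); ∞-norm = 1.756

1.756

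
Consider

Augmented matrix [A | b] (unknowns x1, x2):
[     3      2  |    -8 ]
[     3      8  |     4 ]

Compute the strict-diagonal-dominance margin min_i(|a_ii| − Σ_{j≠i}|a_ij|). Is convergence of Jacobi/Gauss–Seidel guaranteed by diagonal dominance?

1

row 1: |3| − (2) = 1
row 2: |8| − (3) = 5
minimum over rows = 1 → strictly diagonally dominant (convergence guaranteed)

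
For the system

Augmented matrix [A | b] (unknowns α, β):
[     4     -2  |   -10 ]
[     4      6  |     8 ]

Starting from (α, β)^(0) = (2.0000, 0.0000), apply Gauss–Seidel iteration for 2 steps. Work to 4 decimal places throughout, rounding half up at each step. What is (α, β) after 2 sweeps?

(-1.0000, 2.0000)

Iteration 1:
  α = (-10 - (-2)·0.0000) / (4) = -2.5000
  β = (8 - (4)·-2.5000) / (6) = 3.0000
Iteration 2:
  α = (-10 - (-2)·3.0000) / (4) = -1.0000
  β = (8 - (4)·-1.0000) / (6) = 2.0000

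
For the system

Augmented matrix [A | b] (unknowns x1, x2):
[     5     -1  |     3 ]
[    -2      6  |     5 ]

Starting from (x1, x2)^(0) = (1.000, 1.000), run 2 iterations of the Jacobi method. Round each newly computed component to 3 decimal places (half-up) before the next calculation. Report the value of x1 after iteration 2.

0.833

Iteration 1:
  x1 = (3 - (-1)·1.000) / (5) = 0.800
  x2 = (5 - (-2)·1.000) / (6) = 1.167
Iteration 2:
  x1 = (3 - (-1)·1.167) / (5) = 0.833
  x2 = (5 - (-2)·0.800) / (6) = 1.100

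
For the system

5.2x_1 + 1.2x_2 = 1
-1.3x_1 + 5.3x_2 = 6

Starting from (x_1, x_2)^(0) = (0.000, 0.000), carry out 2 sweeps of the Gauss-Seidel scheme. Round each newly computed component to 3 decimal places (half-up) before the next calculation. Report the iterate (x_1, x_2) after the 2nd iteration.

(-0.080, 1.112)

Iteration 1:
  x_1 = (1 - (1.2)·0.000) / (5.2) = 0.192
  x_2 = (6 - (-1.3)·0.192) / (5.3) = 1.179
Iteration 2:
  x_1 = (1 - (1.2)·1.179) / (5.2) = -0.080
  x_2 = (6 - (-1.3)·-0.080) / (5.3) = 1.112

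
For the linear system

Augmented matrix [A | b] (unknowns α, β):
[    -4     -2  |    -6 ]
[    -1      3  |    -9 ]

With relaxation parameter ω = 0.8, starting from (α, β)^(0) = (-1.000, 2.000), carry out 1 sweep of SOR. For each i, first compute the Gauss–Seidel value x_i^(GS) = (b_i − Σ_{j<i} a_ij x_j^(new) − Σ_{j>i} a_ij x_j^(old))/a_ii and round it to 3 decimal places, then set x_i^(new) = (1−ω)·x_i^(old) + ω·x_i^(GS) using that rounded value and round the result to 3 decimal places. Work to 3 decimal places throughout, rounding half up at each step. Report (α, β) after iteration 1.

Iteration 1:
  α: GS value = (-6 - (-2)·2.000) / (-4) = 0.500;  α ← (1−ω)·-1.000 + ω·0.500 = 0.200
  β: GS value = (-9 - (-1)·0.200) / (3) = -2.933;  β ← (1−ω)·2.000 + ω·-2.933 = -1.946

(0.200, -1.946)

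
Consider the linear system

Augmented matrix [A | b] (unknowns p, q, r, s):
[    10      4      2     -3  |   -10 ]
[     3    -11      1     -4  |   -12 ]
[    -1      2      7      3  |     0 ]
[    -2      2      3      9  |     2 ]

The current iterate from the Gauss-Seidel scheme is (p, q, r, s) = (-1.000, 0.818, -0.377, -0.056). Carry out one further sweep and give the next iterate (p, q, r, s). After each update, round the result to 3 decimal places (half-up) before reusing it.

One sweep:
  p = (-10 - (4)·0.818 - (2)·-0.377 - (-3)·-0.056) / (10) = -1.269
  q = (-12 - (3)·-1.269 - (1)·-0.377 - (-4)·-0.056) / (-11) = 0.731
  r = (0 - (-1)·-1.269 - (2)·0.731 - (3)·-0.056) / (7) = -0.366
  s = (2 - (-2)·-1.269 - (2)·0.731 - (3)·-0.366) / (9) = -0.100

(-1.269, 0.731, -0.366, -0.100)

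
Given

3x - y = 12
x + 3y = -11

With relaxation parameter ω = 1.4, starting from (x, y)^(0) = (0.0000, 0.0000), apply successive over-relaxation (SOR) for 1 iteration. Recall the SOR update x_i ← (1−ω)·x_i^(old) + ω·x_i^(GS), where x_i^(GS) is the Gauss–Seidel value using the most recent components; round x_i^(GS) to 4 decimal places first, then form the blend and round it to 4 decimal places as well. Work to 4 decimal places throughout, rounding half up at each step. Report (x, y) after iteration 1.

(5.6000, -7.7466)

Iteration 1:
  x: GS value = (12 - (-1)·0.0000) / (3) = 4.0000;  x ← (1−ω)·0.0000 + ω·4.0000 = 5.6000
  y: GS value = (-11 - (1)·5.6000) / (3) = -5.5333;  y ← (1−ω)·0.0000 + ω·-5.5333 = -7.7466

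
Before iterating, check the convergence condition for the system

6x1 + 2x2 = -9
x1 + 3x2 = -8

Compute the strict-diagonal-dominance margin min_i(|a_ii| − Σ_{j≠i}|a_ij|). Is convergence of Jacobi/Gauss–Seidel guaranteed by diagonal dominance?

2

row 1: |6| − (2) = 4
row 2: |3| − (1) = 2
minimum over rows = 2 → strictly diagonally dominant (convergence guaranteed)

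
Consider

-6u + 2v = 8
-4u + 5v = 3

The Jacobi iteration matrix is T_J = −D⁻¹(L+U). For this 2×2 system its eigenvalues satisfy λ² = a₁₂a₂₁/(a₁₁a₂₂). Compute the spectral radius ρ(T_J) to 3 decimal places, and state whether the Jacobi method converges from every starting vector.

0.516

a₁₂a₂₁/(a₁₁a₂₂) = (2)·(-4) / ((-6)·(5)) = 0.266667
ρ = √|0.266667| = √0.266667 = 0.516
ρ < 1, so Jacobi converges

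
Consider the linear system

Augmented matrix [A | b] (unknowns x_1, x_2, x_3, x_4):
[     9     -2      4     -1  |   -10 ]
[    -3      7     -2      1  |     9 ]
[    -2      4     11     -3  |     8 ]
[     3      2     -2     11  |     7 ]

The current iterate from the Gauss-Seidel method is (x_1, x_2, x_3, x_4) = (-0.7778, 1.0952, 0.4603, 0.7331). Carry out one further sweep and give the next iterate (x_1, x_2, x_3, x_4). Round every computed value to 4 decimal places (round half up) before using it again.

One sweep:
  x_1 = (-10 - (-2)·1.0952 - (4)·0.4603 - (-1)·0.7331) / (9) = -0.9909
  x_2 = (9 - (-3)·-0.9909 - (-2)·0.4603 - (1)·0.7331) / (7) = 0.8878
  x_3 = (8 - (-2)·-0.9909 - (4)·0.8878 - (-3)·0.7331) / (11) = 0.4242
  x_4 = (7 - (3)·-0.9909 - (2)·0.8878 - (-2)·0.4242) / (11) = 0.8223

(-0.9909, 0.8878, 0.4242, 0.8223)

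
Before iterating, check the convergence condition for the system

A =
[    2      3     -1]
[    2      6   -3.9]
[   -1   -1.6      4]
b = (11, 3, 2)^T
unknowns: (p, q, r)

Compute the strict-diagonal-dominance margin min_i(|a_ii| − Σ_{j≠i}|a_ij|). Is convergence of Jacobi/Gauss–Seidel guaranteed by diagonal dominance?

row 1: |2| − (3+1) = -2
row 2: |6| − (2+3.9) = 0.1
row 3: |4| − (1+1.6) = 1.4
minimum over rows = -2 → not strictly diagonally dominant

-2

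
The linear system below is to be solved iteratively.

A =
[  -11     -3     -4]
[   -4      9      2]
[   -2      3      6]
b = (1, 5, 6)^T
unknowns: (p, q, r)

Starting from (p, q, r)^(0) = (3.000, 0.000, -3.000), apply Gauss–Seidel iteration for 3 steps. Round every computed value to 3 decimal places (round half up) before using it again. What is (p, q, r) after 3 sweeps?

Iteration 1:
  p = (1 - (-3)·0.000 - (-4)·-3.000) / (-11) = 1.000
  q = (5 - (-4)·1.000 - (2)·-3.000) / (9) = 1.667
  r = (6 - (-2)·1.000 - (3)·1.667) / (6) = 0.500
Iteration 2:
  p = (1 - (-3)·1.667 - (-4)·0.500) / (-11) = -0.727
  q = (5 - (-4)·-0.727 - (2)·0.500) / (9) = 0.121
  r = (6 - (-2)·-0.727 - (3)·0.121) / (6) = 0.697
Iteration 3:
  p = (1 - (-3)·0.121 - (-4)·0.697) / (-11) = -0.377
  q = (5 - (-4)·-0.377 - (2)·0.697) / (9) = 0.233
  r = (6 - (-2)·-0.377 - (3)·0.233) / (6) = 0.758

(-0.377, 0.233, 0.758)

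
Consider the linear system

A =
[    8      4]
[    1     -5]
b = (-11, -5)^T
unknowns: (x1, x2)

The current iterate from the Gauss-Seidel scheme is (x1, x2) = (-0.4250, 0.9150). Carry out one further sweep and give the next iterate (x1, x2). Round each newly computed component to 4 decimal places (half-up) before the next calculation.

One sweep:
  x1 = (-11 - (4)·0.9150) / (8) = -1.8325
  x2 = (-5 - (1)·-1.8325) / (-5) = 0.6335

(-1.8325, 0.6335)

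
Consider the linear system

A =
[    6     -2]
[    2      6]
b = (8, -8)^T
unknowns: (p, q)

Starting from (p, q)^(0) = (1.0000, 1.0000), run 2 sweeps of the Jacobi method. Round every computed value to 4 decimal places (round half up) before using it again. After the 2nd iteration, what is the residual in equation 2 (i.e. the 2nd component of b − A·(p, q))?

1.7778

Iteration 1:
  p = (8 - (-2)·1.0000) / (6) = 1.6667
  q = (-8 - (2)·1.0000) / (6) = -1.6667
Iteration 2:
  p = (8 - (-2)·-1.6667) / (6) = 0.7778
  q = (-8 - (2)·1.6667) / (6) = -1.8889
Residual b − A·x = (-0.4446, 1.7778)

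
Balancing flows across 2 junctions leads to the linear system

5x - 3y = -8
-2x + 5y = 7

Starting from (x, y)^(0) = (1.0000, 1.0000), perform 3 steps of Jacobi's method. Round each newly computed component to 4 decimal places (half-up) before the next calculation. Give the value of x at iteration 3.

-1.0000

Iteration 1:
  x = (-8 - (-3)·1.0000) / (5) = -1.0000
  y = (7 - (-2)·1.0000) / (5) = 1.8000
Iteration 2:
  x = (-8 - (-3)·1.8000) / (5) = -0.5200
  y = (7 - (-2)·-1.0000) / (5) = 1.0000
Iteration 3:
  x = (-8 - (-3)·1.0000) / (5) = -1.0000
  y = (7 - (-2)·-0.5200) / (5) = 1.1920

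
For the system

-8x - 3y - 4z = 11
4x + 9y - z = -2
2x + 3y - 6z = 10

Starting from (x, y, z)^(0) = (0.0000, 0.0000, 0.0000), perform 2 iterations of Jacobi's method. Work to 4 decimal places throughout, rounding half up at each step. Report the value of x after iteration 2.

-0.4583

Iteration 1:
  x = (11 - (-3)·0.0000 - (-4)·0.0000) / (-8) = -1.3750
  y = (-2 - (4)·0.0000 - (-1)·0.0000) / (9) = -0.2222
  z = (10 - (2)·0.0000 - (3)·0.0000) / (-6) = -1.6667
Iteration 2:
  x = (11 - (-3)·-0.2222 - (-4)·-1.6667) / (-8) = -0.4583
  y = (-2 - (4)·-1.3750 - (-1)·-1.6667) / (9) = 0.2037
  z = (10 - (2)·-1.3750 - (3)·-0.2222) / (-6) = -2.2361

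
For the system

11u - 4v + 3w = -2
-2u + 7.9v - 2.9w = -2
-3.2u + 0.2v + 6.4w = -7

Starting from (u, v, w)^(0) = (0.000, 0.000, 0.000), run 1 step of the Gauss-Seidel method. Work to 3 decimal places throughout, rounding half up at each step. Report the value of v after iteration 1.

-0.299

Iteration 1:
  u = (-2 - (-4)·0.000 - (3)·0.000) / (11) = -0.182
  v = (-2 - (-2)·-0.182 - (-2.9)·0.000) / (7.9) = -0.299
  w = (-7 - (-3.2)·-0.182 - (0.2)·-0.299) / (6.4) = -1.175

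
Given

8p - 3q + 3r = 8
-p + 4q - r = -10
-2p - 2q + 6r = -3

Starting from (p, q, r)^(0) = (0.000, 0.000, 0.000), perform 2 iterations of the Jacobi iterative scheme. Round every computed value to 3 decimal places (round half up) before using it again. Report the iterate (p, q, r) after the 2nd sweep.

(0.250, -2.375, -1.000)

Iteration 1:
  p = (8 - (-3)·0.000 - (3)·0.000) / (8) = 1.000
  q = (-10 - (-1)·0.000 - (-1)·0.000) / (4) = -2.500
  r = (-3 - (-2)·0.000 - (-2)·0.000) / (6) = -0.500
Iteration 2:
  p = (8 - (-3)·-2.500 - (3)·-0.500) / (8) = 0.250
  q = (-10 - (-1)·1.000 - (-1)·-0.500) / (4) = -2.375
  r = (-3 - (-2)·1.000 - (-2)·-2.500) / (6) = -1.000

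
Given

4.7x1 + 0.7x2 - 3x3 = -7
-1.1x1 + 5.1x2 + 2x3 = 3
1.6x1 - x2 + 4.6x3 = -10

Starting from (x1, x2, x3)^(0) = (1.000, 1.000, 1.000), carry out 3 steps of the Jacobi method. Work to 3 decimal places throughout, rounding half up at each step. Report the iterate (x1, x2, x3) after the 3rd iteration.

(-2.788, 0.618, -0.846)

Iteration 1:
  x1 = (-7 - (0.7)·1.000 - (-3)·1.000) / (4.7) = -1.000
  x2 = (3 - (-1.1)·1.000 - (2)·1.000) / (5.1) = 0.412
  x3 = (-10 - (1.6)·1.000 - (-1)·1.000) / (4.6) = -2.304
Iteration 2:
  x1 = (-7 - (0.7)·0.412 - (-3)·-2.304) / (4.7) = -3.021
  x2 = (3 - (-1.1)·-1.000 - (2)·-2.304) / (5.1) = 1.276
  x3 = (-10 - (1.6)·-1.000 - (-1)·0.412) / (4.6) = -1.737
Iteration 3:
  x1 = (-7 - (0.7)·1.276 - (-3)·-1.737) / (4.7) = -2.788
  x2 = (3 - (-1.1)·-3.021 - (2)·-1.737) / (5.1) = 0.618
  x3 = (-10 - (1.6)·-3.021 - (-1)·1.276) / (4.6) = -0.846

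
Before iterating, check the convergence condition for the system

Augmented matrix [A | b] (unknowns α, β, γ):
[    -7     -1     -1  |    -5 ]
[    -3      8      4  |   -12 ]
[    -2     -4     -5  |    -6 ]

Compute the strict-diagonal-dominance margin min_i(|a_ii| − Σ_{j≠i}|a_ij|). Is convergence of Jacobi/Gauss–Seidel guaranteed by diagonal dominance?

row 1: |-7| − (1+1) = 5
row 2: |8| − (3+4) = 1
row 3: |-5| − (2+4) = -1
minimum over rows = -1 → not strictly diagonally dominant

-1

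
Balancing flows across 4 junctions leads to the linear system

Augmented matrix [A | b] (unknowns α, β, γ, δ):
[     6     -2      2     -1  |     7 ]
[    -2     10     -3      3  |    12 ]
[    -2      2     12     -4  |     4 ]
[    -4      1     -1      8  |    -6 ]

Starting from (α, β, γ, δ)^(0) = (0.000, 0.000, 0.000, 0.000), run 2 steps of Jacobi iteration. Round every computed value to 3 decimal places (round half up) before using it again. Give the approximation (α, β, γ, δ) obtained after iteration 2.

(1.331, 1.758, 0.078, -0.275)

Iteration 1:
  α = (7 - (-2)·0.000 - (2)·0.000 - (-1)·0.000) / (6) = 1.167
  β = (12 - (-2)·0.000 - (-3)·0.000 - (3)·0.000) / (10) = 1.200
  γ = (4 - (-2)·0.000 - (2)·0.000 - (-4)·0.000) / (12) = 0.333
  δ = (-6 - (-4)·0.000 - (1)·0.000 - (-1)·0.000) / (8) = -0.750
Iteration 2:
  α = (7 - (-2)·1.200 - (2)·0.333 - (-1)·-0.750) / (6) = 1.331
  β = (12 - (-2)·1.167 - (-3)·0.333 - (3)·-0.750) / (10) = 1.758
  γ = (4 - (-2)·1.167 - (2)·1.200 - (-4)·-0.750) / (12) = 0.078
  δ = (-6 - (-4)·1.167 - (1)·1.200 - (-1)·0.333) / (8) = -0.275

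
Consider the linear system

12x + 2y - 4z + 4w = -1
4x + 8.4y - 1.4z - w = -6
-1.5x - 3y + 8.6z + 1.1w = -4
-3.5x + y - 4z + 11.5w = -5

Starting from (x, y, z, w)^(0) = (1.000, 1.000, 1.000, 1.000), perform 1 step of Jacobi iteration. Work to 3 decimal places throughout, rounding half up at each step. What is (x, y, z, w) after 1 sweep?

Iteration 1:
  x = (-1 - (2)·1.000 - (-4)·1.000 - (4)·1.000) / (12) = -0.250
  y = (-6 - (4)·1.000 - (-1.4)·1.000 - (-1)·1.000) / (8.4) = -0.905
  z = (-4 - (-1.5)·1.000 - (-3)·1.000 - (1.1)·1.000) / (8.6) = -0.070
  w = (-5 - (-3.5)·1.000 - (1)·1.000 - (-4)·1.000) / (11.5) = 0.130

(-0.250, -0.905, -0.070, 0.130)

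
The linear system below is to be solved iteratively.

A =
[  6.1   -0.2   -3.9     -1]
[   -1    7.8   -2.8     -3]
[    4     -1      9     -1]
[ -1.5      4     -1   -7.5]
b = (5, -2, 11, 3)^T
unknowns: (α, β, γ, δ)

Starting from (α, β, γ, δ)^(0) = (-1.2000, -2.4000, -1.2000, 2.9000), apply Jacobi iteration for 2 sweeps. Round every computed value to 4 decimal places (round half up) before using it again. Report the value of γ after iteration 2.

0.9108

Iteration 1:
  α = (5 - (-0.2)·-2.4000 - (-3.9)·-1.2000 - (-1)·2.9000) / (6.1) = 0.4492
  β = (-2 - (-1)·-1.2000 - (-2.8)·-1.2000 - (-3)·2.9000) / (7.8) = 0.2744
  γ = (11 - (4)·-1.2000 - (-1)·-2.4000 - (-1)·2.9000) / (9) = 1.8111
  δ = (3 - (-1.5)·-1.2000 - (4)·-2.4000 - (-1)·-1.2000) / (-7.5) = -1.2800
Iteration 2:
  α = (5 - (-0.2)·0.2744 - (-3.9)·1.8111 - (-1)·-1.2800) / (6.1) = 1.7767
  β = (-2 - (-1)·0.4492 - (-2.8)·1.8111 - (-3)·-1.2800) / (7.8) = -0.0410
  γ = (11 - (4)·0.4492 - (-1)·0.2744 - (-1)·-1.2800) / (9) = 0.9108
  δ = (3 - (-1.5)·0.4492 - (4)·0.2744 - (-1)·1.8111) / (-7.5) = -0.5850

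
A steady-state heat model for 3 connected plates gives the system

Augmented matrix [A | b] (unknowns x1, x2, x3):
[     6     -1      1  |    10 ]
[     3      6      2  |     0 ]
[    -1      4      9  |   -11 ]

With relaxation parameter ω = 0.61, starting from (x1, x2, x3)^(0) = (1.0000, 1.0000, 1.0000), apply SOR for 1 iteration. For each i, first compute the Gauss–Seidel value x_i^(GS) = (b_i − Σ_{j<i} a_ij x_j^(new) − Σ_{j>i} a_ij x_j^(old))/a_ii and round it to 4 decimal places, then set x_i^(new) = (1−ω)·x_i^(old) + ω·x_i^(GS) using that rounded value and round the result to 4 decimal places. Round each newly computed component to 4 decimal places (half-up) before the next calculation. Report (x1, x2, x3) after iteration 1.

Iteration 1:
  x1: GS value = (10 - (-1)·1.0000 - (1)·1.0000) / (6) = 1.6667;  x1 ← (1−ω)·1.0000 + ω·1.6667 = 1.4067
  x2: GS value = (0 - (3)·1.4067 - (2)·1.0000) / (6) = -1.0367;  x2 ← (1−ω)·1.0000 + ω·-1.0367 = -0.2424
  x3: GS value = (-11 - (-1)·1.4067 - (4)·-0.2424) / (9) = -0.9582;  x3 ← (1−ω)·1.0000 + ω·-0.9582 = -0.1945

(1.4067, -0.2424, -0.1945)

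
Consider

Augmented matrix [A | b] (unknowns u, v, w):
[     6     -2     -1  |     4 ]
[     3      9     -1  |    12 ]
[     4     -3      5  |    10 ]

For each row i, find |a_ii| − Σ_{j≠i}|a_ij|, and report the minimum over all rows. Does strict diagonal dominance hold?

row 1: |6| − (2+1) = 3
row 2: |9| − (3+1) = 5
row 3: |5| − (4+3) = -2
minimum over rows = -2 → not strictly diagonally dominant

-2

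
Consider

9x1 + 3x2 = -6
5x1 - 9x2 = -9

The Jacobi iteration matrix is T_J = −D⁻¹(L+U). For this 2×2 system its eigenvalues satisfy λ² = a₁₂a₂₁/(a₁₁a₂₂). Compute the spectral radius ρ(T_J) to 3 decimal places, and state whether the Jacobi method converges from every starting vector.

0.430

a₁₂a₂₁/(a₁₁a₂₂) = (3)·(5) / ((9)·(-9)) = -0.185185
ρ = √|-0.185185| = √0.185185 = 0.430
ρ < 1, so Jacobi converges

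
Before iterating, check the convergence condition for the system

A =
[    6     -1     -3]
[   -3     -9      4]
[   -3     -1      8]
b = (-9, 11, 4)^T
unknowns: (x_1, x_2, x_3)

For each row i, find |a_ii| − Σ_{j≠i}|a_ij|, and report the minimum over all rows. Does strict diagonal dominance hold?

row 1: |6| − (1+3) = 2
row 2: |-9| − (3+4) = 2
row 3: |8| − (3+1) = 4
minimum over rows = 2 → strictly diagonally dominant (convergence guaranteed)

2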